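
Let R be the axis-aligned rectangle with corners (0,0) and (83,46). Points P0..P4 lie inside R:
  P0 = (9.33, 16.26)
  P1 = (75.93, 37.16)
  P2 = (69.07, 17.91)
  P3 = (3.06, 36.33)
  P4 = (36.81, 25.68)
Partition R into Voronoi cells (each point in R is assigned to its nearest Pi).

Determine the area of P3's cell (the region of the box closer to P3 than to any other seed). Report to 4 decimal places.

Area of P3's cell: 404.7705

1. box [0,83]×[0,46]: [(0, 0) (83, 0) (83, 46) (0, 46)]
2. ⊥bis P3·P0 via (6.195,26.295): [(0, 24.3596) (69.2699, 46) (0, 46)]  |A|=749.5123
3. ⊥bis P3·P1 via (39.495,36.745): [(0, 24.3596) (39.4955, 36.6983) (39.3896, 46) (0, 46)]  |A|=610.5437
4. ⊥bis P3·P2 via (36.065,27.12): [(0, 24.3596) (38.6654, 36.439) (39.4658, 39.3072) (39.3896, 46) (0, 46)]  |A|=609.457
5. ⊥bis P3·P4 via (19.935,31.005): [(0, 24.3596) (19.7888, 30.5418) (24.6668, 46) (0, 46)]  |A|=404.7705
6. canonical 4-gon: [(0, 24.3596) (19.7888, 30.5418) (24.6668, 46) (0, 46)]
7. shoelace: 404.7705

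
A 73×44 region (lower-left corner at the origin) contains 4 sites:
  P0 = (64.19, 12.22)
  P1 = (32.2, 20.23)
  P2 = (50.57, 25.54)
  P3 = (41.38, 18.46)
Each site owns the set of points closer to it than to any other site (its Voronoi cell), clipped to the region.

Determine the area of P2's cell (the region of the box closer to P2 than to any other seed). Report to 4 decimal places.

1. box [0,73]×[0,44]: [(0, 0) (73, 0) (73, 44) (0, 44)]
2. ⊥bis P2·P0 via (57.38,18.88): [(0, 0) (38.9159, 0) (73, 34.8518) (73, 44) (0, 44)]  |A|=2618.0531
3. ⊥bis P2·P1 via (41.385,22.885): [(45.9276, 7.1697) (73, 34.8518) (73, 44) (35.2815, 44)]  |A|=818.4228
4. ⊥bis P2·P3 via (45.975,22): [(39.038, 31.0043) (52.345, 13.7316) (73, 34.8518) (73, 44) (35.2815, 44)]  |A|=719.3407
5. canonical 5-gon: [(39.038, 31.0043) (52.345, 13.7316) (73, 34.8518) (73, 44) (35.2815, 44)]
6. shoelace: 719.3407

Area of P2's cell: 719.3407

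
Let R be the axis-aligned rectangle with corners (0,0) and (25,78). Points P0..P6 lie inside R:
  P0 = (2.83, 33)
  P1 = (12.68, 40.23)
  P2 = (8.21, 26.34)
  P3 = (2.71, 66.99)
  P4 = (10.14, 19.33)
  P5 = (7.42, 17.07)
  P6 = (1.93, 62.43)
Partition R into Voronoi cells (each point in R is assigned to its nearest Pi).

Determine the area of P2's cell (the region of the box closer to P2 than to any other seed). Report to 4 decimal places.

Area of P2's cell: 158.0519

1. box [0,25]×[0,78]: [(0, 0) (25, 0) (25, 78) (0, 78)]
2. ⊥bis P2·P0 via (5.52,29.67): [(0, 25.2109) (0, 0) (25, 0) (25, 45.4061)]  |A|=882.7125
3. ⊥bis P2·P1 via (10.445,33.285): [(10.1233, 33.3885) (0, 25.2109) (0, 0) (25, 0) (25, 28.601)]  |A|=757.7098
4. ⊥bis P2·P3 via (5.46,46.665): [(10.1233, 33.3885) (0, 25.2109) (0, 0) (25, 0) (25, 28.601)]  |A|=757.7098
5. ⊥bis P2·P4 via (9.175,22.835): [(10.1233, 33.3885) (0, 25.2109) (0, 20.3089) (25, 27.192) (25, 28.601)]  |A|=163.9488
6. ⊥bis P2·P5 via (7.815,21.705): [(10.1233, 33.3885) (0, 25.2109) (0, 22.371) (5.7194, 21.8836) (25, 27.192) (25, 28.601)]  |A|=158.0519
7. ⊥bis P2·P6 via (5.07,44.385): [(10.1233, 33.3885) (0, 25.2109) (0, 22.371) (5.7194, 21.8836) (25, 27.192) (25, 28.601)]  |A|=158.0519
8. canonical 6-gon: [(10.1233, 33.3885) (0, 25.2109) (0, 22.371) (5.7194, 21.8836) (25, 27.192) (25, 28.601)]
9. shoelace: 158.0519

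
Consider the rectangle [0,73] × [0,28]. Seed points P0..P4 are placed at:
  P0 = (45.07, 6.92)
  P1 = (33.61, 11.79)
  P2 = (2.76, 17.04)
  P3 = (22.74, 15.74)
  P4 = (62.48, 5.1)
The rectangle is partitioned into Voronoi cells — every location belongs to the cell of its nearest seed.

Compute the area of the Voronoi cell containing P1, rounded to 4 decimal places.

1. box [0,73]×[0,28]: [(0, 0) (73, 0) (73, 28) (0, 28)]
2. ⊥bis P1·P0 via (39.34,9.355): [(0, 0) (35.3645, 0) (47.2633, 28) (0, 28)]  |A|=1156.7898
3. ⊥bis P1·P2 via (18.185,14.415): [(15.7319, 0) (35.3645, 0) (47.2633, 28) (20.4969, 28)]  |A|=649.5873
4. ⊥bis P1·P3 via (28.175,13.765): [(23.173, 0) (35.3645, 0) (47.2633, 28) (33.3478, 28)]  |A|=365.4987
5. ⊥bis P1·P4 via (48.045,8.445): [(23.173, 0) (35.3645, 0) (47.2633, 28) (33.3478, 28)]  |A|=365.4987
6. canonical 4-gon: [(23.173, 0) (35.3645, 0) (47.2633, 28) (33.3478, 28)]
7. shoelace: 365.4987

Area of P1's cell: 365.4987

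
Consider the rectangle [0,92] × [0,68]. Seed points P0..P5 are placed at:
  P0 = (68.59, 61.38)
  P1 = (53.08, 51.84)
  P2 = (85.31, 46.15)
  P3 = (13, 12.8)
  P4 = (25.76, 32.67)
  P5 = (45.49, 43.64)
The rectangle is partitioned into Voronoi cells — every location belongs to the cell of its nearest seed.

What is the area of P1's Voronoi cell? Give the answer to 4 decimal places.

Area of P1's cell: 589.6853

1. box [0,92]×[0,68]: [(0, 0) (92, 0) (92, 68) (0, 68)]
2. ⊥bis P1·P0 via (60.835,56.61): [(0, 0) (92, 0) (92, 5.9424) (53.8292, 68) (0, 68)]  |A|=5071.6041
3. ⊥bis P1·P2 via (69.195,48.995): [(0, 0) (60.5452, 0) (68.3752, 44.3513) (53.8292, 68) (0, 68)]  |A|=4303.8811
4. ⊥bis P1·P3 via (33.04,32.32): [(0, 66.2402) (61.1553, 3.4557) (68.3752, 44.3513) (53.8292, 68) (0, 68)]  |A|=2173.7986
5. ⊥bis P1·P4 via (39.42,42.255): [(62.2588, 9.7064) (68.3752, 44.3513) (53.8292, 68) (21.3552, 68)]  |A|=1270.8084
6. ⊥bis P1·P5 via (49.285,47.74): [(66.208, 32.0759) (68.3752, 44.3513) (53.8292, 68) (27.3967, 68)]  |A|=589.6853
7. canonical 4-gon: [(66.208, 32.0759) (68.3752, 44.3513) (53.8292, 68) (27.3967, 68)]
8. shoelace: 589.6853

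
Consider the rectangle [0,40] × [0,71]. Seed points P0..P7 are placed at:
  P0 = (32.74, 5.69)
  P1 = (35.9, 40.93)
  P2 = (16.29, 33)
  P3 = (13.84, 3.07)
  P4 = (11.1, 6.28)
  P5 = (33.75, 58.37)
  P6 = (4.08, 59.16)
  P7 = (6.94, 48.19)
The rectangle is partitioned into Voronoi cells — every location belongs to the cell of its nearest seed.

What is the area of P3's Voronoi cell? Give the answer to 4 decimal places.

1. box [0,40]×[0,71]: [(0, 0) (40, 0) (40, 71) (0, 71)]
2. ⊥bis P3·P0 via (23.29,4.38): [(0, 0) (23.8972, 0) (14.0548, 71) (0, 71)]  |A|=1347.2968
3. ⊥bis P3·P1 via (24.87,22): [(0, 36.4911) (0, 0) (23.8972, 0) (20.494, 24.5498)]  |A|=667.259
4. ⊥bis P3·P2 via (15.065,18.035): [(0, 19.2682) (0, 0) (23.8972, 0) (21.4698, 17.5107)]  |A|=416.0701
5. ⊥bis P3·P4 via (12.47,4.675): [(6.9931, 0) (23.8972, 0) (22.1086, 12.9023)]  |A|=109.0511
6. ⊥bis P3·P5 via (23.795,30.72): [(6.9931, 0) (23.8972, 0) (22.1086, 12.9023)]  |A|=109.0511
7. ⊥bis P3·P6 via (8.96,31.115): [(6.9931, 0) (23.8972, 0) (22.1086, 12.9023)]  |A|=109.0511
8. ⊥bis P3·P7 via (10.39,25.63): [(6.9931, 0) (23.8972, 0) (22.1086, 12.9023)]  |A|=109.0511
9. canonical 3-gon: [(6.9931, 0) (23.8972, 0) (22.1086, 12.9023)]
10. shoelace: 109.0511

Area of P3's cell: 109.0511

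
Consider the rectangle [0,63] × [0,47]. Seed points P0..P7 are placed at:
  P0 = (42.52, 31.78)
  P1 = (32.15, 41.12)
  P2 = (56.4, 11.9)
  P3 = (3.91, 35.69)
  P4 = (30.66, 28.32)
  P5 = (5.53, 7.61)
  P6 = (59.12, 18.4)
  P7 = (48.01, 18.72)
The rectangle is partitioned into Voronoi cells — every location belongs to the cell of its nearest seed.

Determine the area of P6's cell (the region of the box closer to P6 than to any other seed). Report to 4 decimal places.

1. box [0,63]×[0,47]: [(0, 0) (63, 0) (63, 47) (0, 47)]
2. ⊥bis P6·P0 via (50.82,25.09): [(30.5969, 0) (63, 0) (63, 40.2012)]  |A|=651.3228
3. ⊥bis P6·P1 via (45.635,29.76): [(30.5969, 0) (63, 0) (63, 40.2012)]  |A|=651.3228
4. ⊥bis P6·P2 via (57.76,15.15): [(46.5793, 19.8287) (63, 12.9573) (63, 40.2012)]  |A|=223.6828
5. ⊥bis P6·P3 via (31.515,27.045): [(46.5793, 19.8287) (63, 12.9573) (63, 40.2012)]  |A|=223.6828
6. ⊥bis P6·P4 via (44.89,23.36): [(46.5793, 19.8287) (63, 12.9573) (63, 40.2012)]  |A|=223.6828
7. ⊥bis P6·P5 via (32.325,13.005): [(46.5793, 19.8287) (63, 12.9573) (63, 40.2012)]  |A|=223.6828
8. ⊥bis P6·P7 via (53.565,18.56): [(53.8618, 28.8638) (53.5179, 16.9252) (63, 12.9573) (63, 40.2012)]  |A|=181.7645
9. canonical 4-gon: [(53.8618, 28.8638) (53.5179, 16.9252) (63, 12.9573) (63, 40.2012)]
10. shoelace: 181.7645

Area of P6's cell: 181.7645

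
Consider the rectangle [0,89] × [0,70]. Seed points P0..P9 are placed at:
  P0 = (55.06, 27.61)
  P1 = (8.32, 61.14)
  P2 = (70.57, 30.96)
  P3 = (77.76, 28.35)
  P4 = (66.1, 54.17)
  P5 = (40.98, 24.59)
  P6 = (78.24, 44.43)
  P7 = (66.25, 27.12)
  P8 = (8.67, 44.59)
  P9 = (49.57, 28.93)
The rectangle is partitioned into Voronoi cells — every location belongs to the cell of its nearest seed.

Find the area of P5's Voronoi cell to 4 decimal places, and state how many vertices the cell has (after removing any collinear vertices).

1. box [0,89]×[0,70]: [(0, 0) (89, 0) (89, 70) (0, 70)]
2. ⊥bis P5·P0 via (48.02,26.1): [(0, 0) (53.6182, 0) (38.6039, 70) (0, 70)]  |A|=3227.7736
3. ⊥bis P5·P1 via (24.65,42.865): [(0, 20.8385) (0, 0) (53.6182, 0) (41.2437, 57.6927)]  |A|=1976.4157
4. ⊥bis P5·P2 via (55.775,27.775): [(0, 20.8385) (0, 0) (53.6182, 0) (41.2437, 57.6927)]  |A|=1976.4157
5. ⊥bis P5·P3 via (59.37,26.47): [(0, 20.8385) (0, 0) (53.6182, 0) (41.2437, 57.6927)]  |A|=1976.4157
6. ⊥bis P5·P4 via (53.54,39.38): [(36.7278, 53.6573) (0, 20.8385) (0, 0) (53.6182, 0) (43.3078, 48.0694)]  |A|=1950.5219
7. ⊥bis P5·P6 via (59.61,34.51): [(36.7278, 53.6573) (0, 20.8385) (0, 0) (53.6182, 0) (43.3078, 48.0694)]  |A|=1950.5219
8. ⊥bis P5·P7 via (53.615,25.855): [(36.7278, 53.6573) (0, 20.8385) (0, 0) (53.6182, 0) (43.3078, 48.0694)]  |A|=1950.5219
9. ⊥bis P5·P8 via (24.825,34.59): [(36.7278, 53.6573) (36.5039, 53.4573) (3.4137, 0) (53.6182, 0) (43.3078, 48.0694)]  |A|=1478.9354
10. ⊥bis P5·P9 via (45.275,26.76): [(33.9065, 49.2612) (3.4137, 0) (53.6182, 0) (49.799, 17.8058)]  |A|=1317.9894
11. canonical 4-gon: [(33.9065, 49.2612) (3.4137, 0) (53.6182, 0) (49.799, 17.8058)]
12. shoelace: 1317.9894

Area of P5's cell: 1317.9894 (4 vertices)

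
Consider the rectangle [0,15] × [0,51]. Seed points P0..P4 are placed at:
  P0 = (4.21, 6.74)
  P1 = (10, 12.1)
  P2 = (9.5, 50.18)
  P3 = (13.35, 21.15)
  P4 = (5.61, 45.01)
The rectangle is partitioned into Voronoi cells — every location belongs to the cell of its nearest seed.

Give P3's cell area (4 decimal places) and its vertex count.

1. box [0,15]×[0,51]: [(0, 0) (15, 0) (15, 51) (0, 51)]
2. ⊥bis P3·P0 via (8.78,13.945): [(0, 19.514) (15, 9.9998) (15, 51) (0, 51)]  |A|=543.6468
3. ⊥bis P3·P1 via (11.675,16.625): [(0, 20.9467) (15, 15.3942) (15, 51) (0, 51)]  |A|=492.4434
4. ⊥bis P3·P2 via (11.425,35.665): [(0, 34.1498) (0, 20.9467) (15, 15.3942) (15, 36.1391)]  |A|=254.6103
5. ⊥bis P3·P4 via (9.48,33.08): [(0, 30.0048) (0, 20.9467) (15, 15.3942) (15, 34.8706)]  |A|=214.0089
6. canonical 4-gon: [(0, 30.0048) (0, 20.9467) (15, 15.3942) (15, 34.8706)]
7. shoelace: 214.0089

Area of P3's cell: 214.0089 (4 vertices)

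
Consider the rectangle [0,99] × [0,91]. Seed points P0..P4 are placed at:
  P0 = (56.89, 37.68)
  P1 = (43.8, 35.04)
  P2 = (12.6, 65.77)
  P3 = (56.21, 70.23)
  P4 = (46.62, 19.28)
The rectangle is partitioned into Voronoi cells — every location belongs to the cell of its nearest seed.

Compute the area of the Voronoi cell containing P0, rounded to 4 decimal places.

1. box [0,99]×[0,91]: [(0, 0) (99, 0) (99, 91) (0, 91)]
2. ⊥bis P0·P1 via (50.345,36.36): [(57.6781, 0) (99, 0) (99, 91) (39.3252, 91)]  |A|=4595.3509
3. ⊥bis P0·P2 via (34.745,51.725): [(44.23, 66.6802) (57.6781, 0) (99, 0) (99, 91) (59.6543, 91)]  |A|=4348.1499
4. ⊥bis P0·P3 via (56.55,53.955): [(46.8374, 53.7521) (57.6781, 0) (99, 0) (99, 54.8418)]  |A|=2540.9164
5. ⊥bis P0·P4 via (51.755,28.48): [(46.8374, 53.7521) (51.957, 28.3673) (99, 2.1101) (99, 54.8418)]  |A|=1905.1891
6. canonical 4-gon: [(46.8374, 53.7521) (51.957, 28.3673) (99, 2.1101) (99, 54.8418)]
7. shoelace: 1905.1891

Area of P0's cell: 1905.1891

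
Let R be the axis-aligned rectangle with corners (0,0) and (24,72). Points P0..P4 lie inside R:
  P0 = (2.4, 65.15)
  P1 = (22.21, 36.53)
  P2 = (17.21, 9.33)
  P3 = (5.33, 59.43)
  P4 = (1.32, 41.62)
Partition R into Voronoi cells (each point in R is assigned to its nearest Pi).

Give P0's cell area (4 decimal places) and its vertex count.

1. box [0,24]×[0,72]: [(0, 0) (24, 0) (24, 72) (0, 72)]
2. ⊥bis P0·P1 via (12.305,50.84): [(0, 42.3228) (24, 58.935) (24, 72) (0, 72)]  |A|=512.9067
3. ⊥bis P0·P2 via (9.805,37.24): [(0, 42.3228) (24, 58.935) (24, 72) (0, 72)]  |A|=512.9067
4. ⊥bis P0·P3 via (3.865,62.29): [(0, 60.3102) (22.821, 72) (0, 72)]  |A|=133.3867
5. ⊥bis P0·P4 via (1.86,53.385): [(0, 60.3102) (22.821, 72) (0, 72)]  |A|=133.3867
6. canonical 3-gon: [(0, 60.3102) (22.821, 72) (0, 72)]
7. shoelace: 133.3867

Area of P0's cell: 133.3867 (3 vertices)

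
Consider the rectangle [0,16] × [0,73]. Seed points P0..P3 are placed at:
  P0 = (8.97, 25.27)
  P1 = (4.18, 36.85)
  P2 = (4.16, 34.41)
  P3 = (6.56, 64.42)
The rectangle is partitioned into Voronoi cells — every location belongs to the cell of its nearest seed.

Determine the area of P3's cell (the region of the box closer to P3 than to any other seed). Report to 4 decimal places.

Area of P3's cell: 361.4726

1. box [0,16]×[0,73]: [(0, 0) (16, 0) (16, 73) (0, 73)]
2. ⊥bis P3·P0 via (7.765,44.845): [(0, 44.367) (16, 45.3519) (16, 73) (0, 73)]  |A|=450.2485
3. ⊥bis P3·P1 via (5.37,50.635): [(0, 51.0986) (16, 49.7174) (16, 73) (0, 73)]  |A|=361.4726
4. ⊥bis P3·P2 via (5.36,49.415): [(0, 51.0986) (16, 49.7174) (16, 73) (0, 73)]  |A|=361.4726
5. canonical 4-gon: [(0, 51.0986) (16, 49.7174) (16, 73) (0, 73)]
6. shoelace: 361.4726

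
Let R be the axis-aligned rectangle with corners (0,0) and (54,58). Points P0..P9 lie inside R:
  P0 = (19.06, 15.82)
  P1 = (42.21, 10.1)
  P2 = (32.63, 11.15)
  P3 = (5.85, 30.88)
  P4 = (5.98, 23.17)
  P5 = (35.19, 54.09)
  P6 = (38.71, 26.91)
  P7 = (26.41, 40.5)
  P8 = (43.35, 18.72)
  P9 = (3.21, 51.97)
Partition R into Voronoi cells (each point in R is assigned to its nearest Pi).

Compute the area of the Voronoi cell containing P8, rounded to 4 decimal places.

Area of P8's cell: 195.9633

1. box [0,54]×[0,58]: [(0, 0) (54, 0) (54, 58) (0, 58)]
2. ⊥bis P8·P0 via (31.205,17.27): [(33.2669, 0) (54, 0) (54, 58) (26.3422, 58)]  |A|=1403.3363
3. ⊥bis P8·P1 via (42.78,14.41): [(31.3662, 15.9195) (54, 12.9261) (54, 58) (26.3422, 58)]  |A|=1092.0224
4. ⊥bis P8·P2 via (37.99,14.935): [(30.1599, 26.0233) (37.9055, 15.0547) (54, 12.9261) (54, 58) (26.3422, 58)]  |A|=1059.5083
5. ⊥bis P8·P3 via (24.6,24.8): [(28.7705, 37.6612) (30.1599, 26.0233) (37.9055, 15.0547) (54, 12.9261) (54, 58) (35.3657, 58)]  |A|=967.7456
6. ⊥bis P8·P4 via (24.665,20.945): [(28.7705, 37.6612) (30.1599, 26.0233) (37.9055, 15.0547) (54, 12.9261) (54, 58) (35.3657, 58)]  |A|=967.7456
7. ⊥bis P8·P5 via (39.27,36.405): [(29.1979, 34.0813) (30.1599, 26.0233) (37.9055, 15.0547) (54, 12.9261) (54, 39.8033)]  |A|=503.0808
8. ⊥bis P8·P6 via (41.03,22.815): [(34.8842, 19.3331) (37.9055, 15.0547) (54, 12.9261) (54, 30.1631)]  |A|=195.9633
9. ⊥bis P8·P7 via (34.88,29.61): [(34.8842, 19.3331) (37.9055, 15.0547) (54, 12.9261) (54, 30.1631)]  |A|=195.9633
10. ⊥bis P8·P9 via (23.28,35.345): [(34.8842, 19.3331) (37.9055, 15.0547) (54, 12.9261) (54, 30.1631)]  |A|=195.9633
11. canonical 4-gon: [(34.8842, 19.3331) (37.9055, 15.0547) (54, 12.9261) (54, 30.1631)]
12. shoelace: 195.9633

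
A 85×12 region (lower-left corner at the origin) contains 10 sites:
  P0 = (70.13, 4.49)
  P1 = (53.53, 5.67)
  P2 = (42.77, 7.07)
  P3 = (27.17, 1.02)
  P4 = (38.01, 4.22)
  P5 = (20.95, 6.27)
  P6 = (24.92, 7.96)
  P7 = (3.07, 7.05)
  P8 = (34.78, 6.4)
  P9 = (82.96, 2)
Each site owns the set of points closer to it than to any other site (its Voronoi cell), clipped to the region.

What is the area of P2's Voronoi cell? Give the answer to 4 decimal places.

Area of P2's cell: 92.1241

1. box [0,85]×[0,12]: [(0, 0) (85, 0) (85, 12) (0, 12)]
2. ⊥bis P2·P0 via (56.45,5.78): [(0, 0) (55.905, 0) (57.0365, 12) (0, 12)]  |A|=677.6489
3. ⊥bis P2·P1 via (48.15,6.37): [(0, 0) (47.3212, 0) (48.8825, 12) (0, 12)]  |A|=577.2223
4. ⊥bis P2·P3 via (34.97,4.045): [(36.5387, 0) (47.3212, 0) (48.8825, 12) (31.8849, 12)]  |A|=166.6806
5. ⊥bis P2·P4 via (40.39,5.645): [(43.7699, 0) (47.3212, 0) (48.8825, 12) (36.585, 12)]  |A|=95.0929
6. ⊥bis P2·P5 via (31.86,6.67): [(43.7699, 0) (47.3212, 0) (48.8825, 12) (36.585, 12)]  |A|=95.0929
7. ⊥bis P2·P6 via (33.845,7.515): [(43.7699, 0) (47.3212, 0) (48.8825, 12) (36.585, 12)]  |A|=95.0929
8. ⊥bis P2·P7 via (22.92,7.06): [(43.7699, 0) (47.3212, 0) (48.8825, 12) (36.585, 12)]  |A|=95.0929
9. ⊥bis P2·P8 via (38.775,6.735): [(38.6183, 8.6041) (43.7699, 0) (47.3212, 0) (48.8825, 12) (38.3335, 12)]  |A|=92.1241
10. ⊥bis P2·P9 via (62.865,4.535): [(38.6183, 8.6041) (43.7699, 0) (47.3212, 0) (48.8825, 12) (38.3335, 12)]  |A|=92.1241
11. canonical 5-gon: [(38.6183, 8.6041) (43.7699, 0) (47.3212, 0) (48.8825, 12) (38.3335, 12)]
12. shoelace: 92.1241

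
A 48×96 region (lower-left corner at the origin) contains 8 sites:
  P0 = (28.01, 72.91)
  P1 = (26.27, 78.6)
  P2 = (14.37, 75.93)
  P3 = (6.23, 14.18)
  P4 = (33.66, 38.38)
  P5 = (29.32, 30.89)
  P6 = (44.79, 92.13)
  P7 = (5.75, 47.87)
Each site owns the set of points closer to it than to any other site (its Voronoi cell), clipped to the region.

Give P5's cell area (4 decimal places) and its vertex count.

Area of P5's cell: 889.7886 (5 vertices)

1. box [0,48]×[0,96]: [(0, 0) (48, 0) (48, 96) (0, 96)]
2. ⊥bis P5·P0 via (28.665,51.9): [(0, 51.0064) (0, 0) (48, 0) (48, 52.5028)]  |A|=2484.2192
3. ⊥bis P5·P1 via (27.795,54.745): [(0, 51.0064) (0, 0) (48, 0) (48, 52.5028)]  |A|=2484.2192
4. ⊥bis P5·P2 via (21.845,53.41): [(16.1173, 51.5088) (0, 46.1591) (0, 0) (48, 0) (48, 52.5028)]  |A|=2445.1565
5. ⊥bis P5·P3 via (17.775,22.535): [(16.1173, 51.5088) (0.5471, 46.3406) (34.0834, 0) (48, 0) (48, 52.5028)]  |A|=1642.8075
6. ⊥bis P5·P4 via (31.49,34.635): [(7.3763, 48.6074) (0.5471, 46.3406) (34.0834, 0) (48, 0) (48, 25.0685)]  |A|=1043.6576
7. ⊥bis P5·P6 via (37.055,61.51): [(7.3763, 48.6074) (0.5471, 46.3406) (34.0834, 0) (48, 0) (48, 25.0685)]  |A|=1043.6576
8. ⊥bis P5·P7 via (17.535,39.38): [(19.2331, 41.7371) (11.5733, 31.1045) (34.0834, 0) (48, 0) (48, 25.0685)]  |A|=889.7886
9. canonical 5-gon: [(19.2331, 41.7371) (11.5733, 31.1045) (34.0834, 0) (48, 0) (48, 25.0685)]
10. shoelace: 889.7886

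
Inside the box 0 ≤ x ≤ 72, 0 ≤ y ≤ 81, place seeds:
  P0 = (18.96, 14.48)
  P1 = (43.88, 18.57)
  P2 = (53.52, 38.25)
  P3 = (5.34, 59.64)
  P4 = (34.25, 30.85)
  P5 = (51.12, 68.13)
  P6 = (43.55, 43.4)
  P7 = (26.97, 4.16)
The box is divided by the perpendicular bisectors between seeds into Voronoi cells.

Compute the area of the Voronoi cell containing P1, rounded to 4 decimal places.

1. box [0,72]×[0,81]: [(0, 0) (72, 0) (72, 81) (0, 81)]
2. ⊥bis P1·P0 via (31.42,16.525): [(34.1322, 0) (72, 0) (72, 81) (20.838, 81)]  |A|=3605.707
3. ⊥bis P1·P2 via (48.7,28.41): [(27.7882, 38.6534) (34.1322, 0) (72, 0) (72, 16.9968)]  |A|=1107.5897
4. ⊥bis P1·P3 via (24.61,39.105): [(27.7882, 38.6534) (34.1322, 0) (72, 0) (72, 16.9968)]  |A|=1107.5897
5. ⊥bis P1·P4 via (39.065,24.71): [(45.6736, 29.8925) (31.1016, 18.4651) (34.1322, 0) (72, 0) (72, 16.9968)]  |A|=941.5658
6. ⊥bis P1·P5 via (47.5,43.35): [(45.6736, 29.8925) (31.1016, 18.4651) (34.1322, 0) (72, 0) (72, 16.9968)]  |A|=941.5658
7. ⊥bis P1·P6 via (43.715,30.985): [(45.6736, 29.8925) (31.1016, 18.4651) (34.1322, 0) (72, 0) (72, 16.9968)]  |A|=941.5658
8. ⊥bis P1·P7 via (35.425,11.365): [(45.6736, 29.8925) (31.1016, 18.4651) (31.5135, 15.9551) (45.1098, 0) (72, 0) (72, 16.9968)]  |A|=853.9916
9. canonical 6-gon: [(45.6736, 29.8925) (31.1016, 18.4651) (31.5135, 15.9551) (45.1098, 0) (72, 0) (72, 16.9968)]
10. shoelace: 853.9916

Area of P1's cell: 853.9916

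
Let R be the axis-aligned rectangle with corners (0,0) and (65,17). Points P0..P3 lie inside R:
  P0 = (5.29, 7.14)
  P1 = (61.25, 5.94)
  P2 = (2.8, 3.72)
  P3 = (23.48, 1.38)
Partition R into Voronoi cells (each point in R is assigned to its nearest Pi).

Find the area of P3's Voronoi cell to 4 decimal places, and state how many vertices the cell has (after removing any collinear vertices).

1. box [0,65]×[0,17]: [(0, 0) (65, 0) (65, 17) (0, 17)]
2. ⊥bis P3·P0 via (14.385,4.26): [(13.036, 0) (65, 0) (65, 17) (18.4192, 17)]  |A|=837.6303
3. ⊥bis P3·P1 via (42.365,3.66): [(13.036, 0) (42.8069, 0) (40.7545, 17) (18.4192, 17)]  |A|=442.9016
4. ⊥bis P3·P2 via (13.14,2.55): [(13.036, 0) (42.8069, 0) (40.7545, 17) (18.4192, 17)]  |A|=442.9016
5. canonical 4-gon: [(13.036, 0) (42.8069, 0) (40.7545, 17) (18.4192, 17)]
6. shoelace: 442.9016

Area of P3's cell: 442.9016 (4 vertices)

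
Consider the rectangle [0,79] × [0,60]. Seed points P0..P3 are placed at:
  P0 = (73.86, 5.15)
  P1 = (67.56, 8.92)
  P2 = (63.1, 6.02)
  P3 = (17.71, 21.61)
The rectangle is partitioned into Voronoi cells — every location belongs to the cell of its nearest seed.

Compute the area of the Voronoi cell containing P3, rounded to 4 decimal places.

Area of P3's cell: 2729.4924

1. box [0,79]×[0,60]: [(0, 0) (79, 0) (79, 60) (0, 60)]
2. ⊥bis P3·P0 via (45.785,13.38): [(0, 0) (41.8627, 0) (59.4513, 60) (0, 60)]  |A|=3039.4226
3. ⊥bis P3·P1 via (42.635,15.265): [(0, 0) (38.7491, 0) (54.0229, 60) (0, 60)]  |A|=2783.1598
4. ⊥bis P3·P2 via (40.405,13.815): [(0, 0) (35.66, 0) (47.5942, 34.7464) (54.0229, 60) (0, 60)]  |A|=2729.4924
5. canonical 5-gon: [(0, 0) (35.66, 0) (47.5942, 34.7464) (54.0229, 60) (0, 60)]
6. shoelace: 2729.4924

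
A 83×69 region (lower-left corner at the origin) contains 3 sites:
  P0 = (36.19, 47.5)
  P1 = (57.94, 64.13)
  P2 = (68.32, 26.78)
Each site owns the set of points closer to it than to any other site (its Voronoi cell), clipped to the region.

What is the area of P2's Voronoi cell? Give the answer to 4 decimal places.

Area of P2's cell: 1869.7050

1. box [0,83]×[0,69]: [(0, 0) (83, 0) (83, 69) (0, 69)]
2. ⊥bis P2·P0 via (52.255,37.14): [(28.3042, 0) (83, 0) (83, 69) (72.8009, 69)]  |A|=2238.8764
3. ⊥bis P2·P1 via (63.13,45.455): [(56.4134, 43.5884) (28.3042, 0) (83, 0) (83, 50.9771)]  |A|=1869.705
4. canonical 4-gon: [(56.4134, 43.5884) (28.3042, 0) (83, 0) (83, 50.9771)]
5. shoelace: 1869.705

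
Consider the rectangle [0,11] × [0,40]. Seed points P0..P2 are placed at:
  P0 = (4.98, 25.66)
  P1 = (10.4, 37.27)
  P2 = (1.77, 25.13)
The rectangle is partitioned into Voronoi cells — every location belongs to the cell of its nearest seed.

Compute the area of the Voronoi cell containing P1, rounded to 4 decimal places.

Area of P1's cell: 82.1850

1. box [0,11]×[0,40]: [(0, 0) (11, 0) (11, 40) (0, 40)]
2. ⊥bis P1·P0 via (7.69,31.465): [(0, 35.055) (11, 29.9198) (11, 40) (0, 40)]  |A|=82.6389
3. ⊥bis P1·P2 via (6.085,31.2): [(0, 35.5257) (1.9287, 34.1546) (11, 29.9198) (11, 40) (0, 40)]  |A|=82.185
4. canonical 5-gon: [(0, 35.5257) (1.9287, 34.1546) (11, 29.9198) (11, 40) (0, 40)]
5. shoelace: 82.185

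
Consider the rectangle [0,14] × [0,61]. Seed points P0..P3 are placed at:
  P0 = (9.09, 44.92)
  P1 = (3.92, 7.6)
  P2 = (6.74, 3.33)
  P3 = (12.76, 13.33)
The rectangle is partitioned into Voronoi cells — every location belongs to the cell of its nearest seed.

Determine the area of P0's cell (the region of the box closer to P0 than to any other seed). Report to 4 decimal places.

1. box [0,14]×[0,61]: [(0, 0) (14, 0) (14, 61) (0, 61)]
2. ⊥bis P0·P1 via (6.505,26.26): [(0, 27.1611) (14, 25.2217) (14, 61) (0, 61)]  |A|=487.32
3. ⊥bis P0·P2 via (7.915,24.125): [(0, 27.1611) (14, 25.2217) (14, 61) (0, 61)]  |A|=487.32
4. ⊥bis P0·P3 via (10.925,29.125): [(0, 27.8558) (14, 29.4822) (14, 61) (0, 61)]  |A|=452.6339
5. canonical 4-gon: [(0, 27.8558) (14, 29.4822) (14, 61) (0, 61)]
6. shoelace: 452.6339

Area of P0's cell: 452.6339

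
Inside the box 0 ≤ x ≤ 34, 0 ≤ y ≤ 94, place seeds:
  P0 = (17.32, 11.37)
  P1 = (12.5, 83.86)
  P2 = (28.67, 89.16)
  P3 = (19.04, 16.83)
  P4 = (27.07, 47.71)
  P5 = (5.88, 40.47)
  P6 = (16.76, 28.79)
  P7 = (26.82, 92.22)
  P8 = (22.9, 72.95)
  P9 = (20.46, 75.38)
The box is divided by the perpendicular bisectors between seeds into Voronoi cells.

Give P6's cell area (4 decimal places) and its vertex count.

Area of P6's cell: 390.9857 (6 vertices)

1. box [0,34]×[0,94]: [(0, 0) (34, 0) (34, 94) (0, 94)]
2. ⊥bis P6·P0 via (17.04,20.08): [(0, 19.5322) (34, 20.6252) (34, 94) (0, 94)]  |A|=2513.3237
3. ⊥bis P6·P1 via (14.63,56.325): [(0, 55.1933) (0, 19.5322) (34, 20.6252) (34, 57.8234)]  |A|=1238.6071
4. ⊥bis P6·P2 via (22.715,58.975): [(30.0868, 57.5207) (0, 55.1933) (0, 19.5322) (34, 20.6252) (34, 56.7487)]  |A|=1236.5042
5. ⊥bis P6·P3 via (17.9,22.81): [(30.0868, 57.5207) (0, 55.1933) (0, 19.5322) (0.8492, 19.5595) (34, 25.8792) (34, 56.7487)]  |A|=1149.4168
6. ⊥bis P6·P4 via (21.915,38.25): [(0, 50.1921) (0, 19.5322) (0.8492, 19.5595) (34, 25.8792) (34, 31.6646)]  |A|=621.7989
7. ⊥bis P6·P5 via (11.32,34.63): [(17.6823, 40.5565) (0, 24.0853) (0, 19.5322) (0.8492, 19.5595) (34, 25.8792) (34, 31.6646)]  |A|=390.9857
8. ⊥bis P6·P7 via (21.79,60.505): [(17.6823, 40.5565) (0, 24.0853) (0, 19.5322) (0.8492, 19.5595) (34, 25.8792) (34, 31.6646)]  |A|=390.9857
9. ⊥bis P6·P8 via (19.83,50.87): [(17.6823, 40.5565) (0, 24.0853) (0, 19.5322) (0.8492, 19.5595) (34, 25.8792) (34, 31.6646)]  |A|=390.9857
10. ⊥bis P6·P9 via (18.61,52.085): [(17.6823, 40.5565) (0, 24.0853) (0, 19.5322) (0.8492, 19.5595) (34, 25.8792) (34, 31.6646)]  |A|=390.9857
11. canonical 6-gon: [(17.6823, 40.5565) (0, 24.0853) (0, 19.5322) (0.8492, 19.5595) (34, 25.8792) (34, 31.6646)]
12. shoelace: 390.9857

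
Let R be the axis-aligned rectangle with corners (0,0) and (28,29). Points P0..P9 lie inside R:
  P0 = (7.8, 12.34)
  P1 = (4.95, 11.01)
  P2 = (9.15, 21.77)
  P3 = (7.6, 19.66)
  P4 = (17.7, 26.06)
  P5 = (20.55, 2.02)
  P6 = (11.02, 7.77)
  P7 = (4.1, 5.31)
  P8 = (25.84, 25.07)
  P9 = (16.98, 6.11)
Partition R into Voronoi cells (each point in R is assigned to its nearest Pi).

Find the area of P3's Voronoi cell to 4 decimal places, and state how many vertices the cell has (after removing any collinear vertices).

1. box [0,28]×[0,29]: [(0, 0) (28, 0) (28, 29) (0, 29)]
2. ⊥bis P3·P0 via (7.7,16): [(0, 15.7896) (28, 16.5546) (28, 29) (0, 29)]  |A|=359.1803
3. ⊥bis P3·P1 via (6.275,15.335): [(0, 17.2574) (4.3988, 15.9098) (28, 16.5546) (28, 29) (0, 29)]  |A|=355.9521
4. ⊥bis P3·P2 via (8.375,20.715): [(0, 26.8673) (0, 17.2574) (4.3988, 15.9098) (14.5391, 16.1869)]  |A|=77.3013
5. ⊥bis P3·P4 via (12.65,22.86): [(0, 26.8673) (0, 17.2574) (4.3988, 15.9098) (14.5391, 16.1869)]  |A|=77.3013
6. ⊥bis P3·P5 via (14.075,10.84): [(0, 26.8673) (0, 17.2574) (4.3988, 15.9098) (14.5391, 16.1869)]  |A|=77.3013
7. ⊥bis P3·P6 via (9.31,13.715): [(0, 26.8673) (0, 17.2574) (4.3988, 15.9098) (14.5391, 16.1869)]  |A|=77.3013
8. ⊥bis P3·P7 via (5.85,12.485): [(0, 26.8673) (0, 17.2574) (4.3988, 15.9098) (14.5391, 16.1869)]  |A|=77.3013
9. ⊥bis P3·P8 via (16.72,22.365): [(0, 26.8673) (0, 17.2574) (4.3988, 15.9098) (14.5391, 16.1869)]  |A|=77.3013
10. ⊥bis P3·P9 via (12.29,12.885): [(0, 26.8673) (0, 17.2574) (4.3988, 15.9098) (14.5391, 16.1869)]  |A|=77.3013
11. canonical 4-gon: [(0, 26.8673) (0, 17.2574) (4.3988, 15.9098) (14.5391, 16.1869)]
12. shoelace: 77.3013

Area of P3's cell: 77.3013 (4 vertices)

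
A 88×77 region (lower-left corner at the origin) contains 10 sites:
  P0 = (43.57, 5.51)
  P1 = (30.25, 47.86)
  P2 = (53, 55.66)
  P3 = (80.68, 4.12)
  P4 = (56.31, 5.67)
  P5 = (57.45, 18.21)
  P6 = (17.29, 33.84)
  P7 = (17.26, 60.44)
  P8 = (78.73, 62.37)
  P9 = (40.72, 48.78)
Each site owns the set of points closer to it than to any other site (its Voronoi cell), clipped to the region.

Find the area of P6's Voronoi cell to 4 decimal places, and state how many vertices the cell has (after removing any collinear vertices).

Area of P6's cell: 1202.0457 (7 vertices)

1. box [0,88]×[0,77]: [(0, 0) (88, 0) (88, 77) (0, 77)]
2. ⊥bis P6·P0 via (30.43,19.675): [(0, 0) (9.2202, 0) (88, 73.0792) (88, 77) (0, 77)]  |A|=3897.4207
3. ⊥bis P6·P1 via (23.77,40.85): [(0, 62.8228) (0, 0) (9.2202, 0) (38.5392, 27.1974)]  |A|=1335.9549
4. ⊥bis P6·P2 via (35.145,44.75): [(0, 62.8228) (0, 0) (9.2202, 0) (38.5392, 27.1974)]  |A|=1335.9549
5. ⊥bis P6·P3 via (48.985,18.98): [(0, 62.8228) (0, 0) (9.2202, 0) (38.5392, 27.1974)]  |A|=1335.9549
6. ⊥bis P6·P4 via (36.8,19.755): [(0, 62.8228) (0, 0) (9.2202, 0) (38.5392, 27.1974)]  |A|=1335.9549
7. ⊥bis P6·P5 via (37.37,26.025): [(38.0149, 27.6821) (0, 62.8228) (0, 0) (9.2202, 0) (37.4235, 26.1624)]  |A|=1335.4132
8. ⊥bis P6·P7 via (17.275,47.14): [(38.0149, 27.6821) (16.9659, 47.1397) (0, 47.1205) (0, 0) (9.2202, 0) (37.4235, 26.1624)]  |A|=1202.211
9. ⊥bis P6·P8 via (48.01,48.105): [(38.0149, 27.6821) (16.9659, 47.1397) (0, 47.1205) (0, 0) (9.2202, 0) (37.4235, 26.1624)]  |A|=1202.211
10. ⊥bis P6·P9 via (29.005,41.31): [(37.8936, 27.3703) (37.2351, 28.4029) (16.9659, 47.1397) (0, 47.1205) (0, 0) (9.2202, 0) (37.4235, 26.1624)]  |A|=1202.0457
11. canonical 7-gon: [(37.8936, 27.3703) (37.2351, 28.4029) (16.9659, 47.1397) (0, 47.1205) (0, 0) (9.2202, 0) (37.4235, 26.1624)]
12. shoelace: 1202.0457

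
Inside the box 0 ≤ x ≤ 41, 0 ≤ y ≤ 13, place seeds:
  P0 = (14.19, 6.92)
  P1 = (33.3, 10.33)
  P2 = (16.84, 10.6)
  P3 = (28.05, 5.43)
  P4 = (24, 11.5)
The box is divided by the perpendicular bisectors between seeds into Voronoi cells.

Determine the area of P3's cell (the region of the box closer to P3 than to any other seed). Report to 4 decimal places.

1. box [0,41]×[0,13]: [(0, 0) (41, 0) (41, 13) (0, 13)]
2. ⊥bis P3·P0 via (21.12,6.175): [(20.4562, 0) (41, 0) (41, 13) (21.8537, 13)]  |A|=257.9858
3. ⊥bis P3·P1 via (30.675,7.88): [(20.4562, 0) (38.0297, 0) (25.8963, 13) (21.8537, 13)]  |A|=140.5048
4. ⊥bis P3·P2 via (22.445,8.015): [(20.9752, 4.8281) (20.4562, 0) (38.0297, 0) (25.8963, 13) (24.7441, 13)]  |A|=128.6949
5. ⊥bis P3·P4 via (26.025,8.465): [(21.1535, 5.2147) (20.9752, 4.8281) (20.4562, 0) (38.0297, 0) (28.5541, 10.1524)]  |A|=107.111
6. canonical 5-gon: [(21.1535, 5.2147) (20.9752, 4.8281) (20.4562, 0) (38.0297, 0) (28.5541, 10.1524)]
7. shoelace: 107.111

Area of P3's cell: 107.1110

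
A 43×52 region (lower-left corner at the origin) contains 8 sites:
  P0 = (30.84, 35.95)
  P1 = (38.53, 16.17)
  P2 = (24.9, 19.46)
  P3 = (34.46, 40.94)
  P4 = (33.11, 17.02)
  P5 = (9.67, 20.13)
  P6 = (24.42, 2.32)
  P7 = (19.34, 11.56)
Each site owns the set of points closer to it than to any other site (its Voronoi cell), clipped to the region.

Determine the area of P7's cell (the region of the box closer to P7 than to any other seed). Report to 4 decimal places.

1. box [0,43]×[0,52]: [(0, 0) (43, 0) (43, 52) (0, 52)]
2. ⊥bis P7·P0 via (25.09,23.755): [(0, 35.5851) (0, 0) (43, 0) (43, 15.3104)]  |A|=1094.2512
3. ⊥bis P7·P1 via (28.935,13.865): [(26.7468, 22.9738) (0, 35.5851) (0, 0) (32.2658, 0)]  |A|=846.5271
4. ⊥bis P7·P2 via (22.12,15.51): [(29.8461, 10.0724) (0, 31.078) (0, 0) (32.2658, 0)]  |A|=626.2753
5. ⊥bis P7·P3 via (26.9,26.25): [(29.8461, 10.0724) (0, 31.078) (0, 0) (32.2658, 0)]  |A|=626.2753
6. ⊥bis P7·P4 via (26.225,14.29): [(27.143, 11.9748) (0, 31.078) (0, 0) (31.8912, 0)]  |A|=612.7208
7. ⊥bis P7·P5 via (14.505,15.845): [(27.143, 11.9748) (17.2474, 18.9394) (0.4624, 0) (31.8912, 0)]  |A|=340.335
8. ⊥bis P7·P6 via (21.88,6.94): [(27.8401, 10.2168) (27.143, 11.9748) (17.2474, 18.9394) (0.4624, 0) (9.2569, 0)]  |A|=224.7102
9. canonical 5-gon: [(27.8401, 10.2168) (27.143, 11.9748) (17.2474, 18.9394) (0.4624, 0) (9.2569, 0)]
10. shoelace: 224.7102

Area of P7's cell: 224.7102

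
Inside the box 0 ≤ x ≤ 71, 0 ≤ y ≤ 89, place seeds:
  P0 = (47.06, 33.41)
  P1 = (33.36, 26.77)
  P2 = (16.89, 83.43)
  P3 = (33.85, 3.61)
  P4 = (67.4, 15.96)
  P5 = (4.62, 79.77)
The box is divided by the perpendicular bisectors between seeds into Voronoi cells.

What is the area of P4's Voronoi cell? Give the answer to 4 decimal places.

Area of P4's cell: 577.0954

1. box [0,71]×[0,89]: [(0, 0) (71, 0) (71, 89) (0, 89)]
2. ⊥bis P4·P0 via (57.23,24.685): [(36.0524, 0) (71, 0) (71, 40.7355)]  |A|=711.8054
3. ⊥bis P4·P1 via (50.38,21.365): [(48.0282, 13.9592) (43.5952, 0) (71, 0) (71, 40.7355)]  |A|=659.1597
4. ⊥bis P4·P2 via (42.145,49.695): [(48.0282, 13.9592) (43.5952, 0) (71, 0) (71, 40.7355)]  |A|=659.1597
5. ⊥bis P4·P3 via (50.625,9.785): [(48.7701, 14.824) (54.2269, 0) (71, 0) (71, 40.7355)]  |A|=577.0954
6. ⊥bis P4·P5 via (36.01,47.865): [(48.7701, 14.824) (54.2269, 0) (71, 0) (71, 40.7355)]  |A|=577.0954
7. canonical 4-gon: [(48.7701, 14.824) (54.2269, 0) (71, 0) (71, 40.7355)]
8. shoelace: 577.0954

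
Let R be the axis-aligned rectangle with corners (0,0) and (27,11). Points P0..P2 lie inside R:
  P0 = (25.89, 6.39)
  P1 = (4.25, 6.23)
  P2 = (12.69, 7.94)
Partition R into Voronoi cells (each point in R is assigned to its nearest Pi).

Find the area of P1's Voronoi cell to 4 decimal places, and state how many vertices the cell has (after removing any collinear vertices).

Area of P1's cell: 96.7024 (4 vertices)

1. box [0,27]×[0,11]: [(0, 0) (27, 0) (27, 11) (0, 11)]
2. ⊥bis P1·P0 via (15.07,6.31): [(0, 0) (15.1167, 0) (15.0353, 11) (0, 11)]  |A|=165.8359
3. ⊥bis P1·P2 via (8.47,7.085): [(0, 0) (9.9055, 0) (7.6768, 11) (0, 11)]  |A|=96.7024
4. canonical 4-gon: [(0, 0) (9.9055, 0) (7.6768, 11) (0, 11)]
5. shoelace: 96.7024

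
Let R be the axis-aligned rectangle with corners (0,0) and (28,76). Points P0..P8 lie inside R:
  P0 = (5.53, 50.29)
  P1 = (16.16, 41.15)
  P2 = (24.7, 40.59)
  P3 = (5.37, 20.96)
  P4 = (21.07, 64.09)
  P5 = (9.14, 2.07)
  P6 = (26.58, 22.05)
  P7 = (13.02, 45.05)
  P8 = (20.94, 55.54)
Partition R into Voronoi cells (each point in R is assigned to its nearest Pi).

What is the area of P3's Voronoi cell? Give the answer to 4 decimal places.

1. box [0,28]×[0,76]: [(0, 0) (28, 0) (28, 76) (0, 76)]
2. ⊥bis P3·P0 via (5.45,35.625): [(0, 35.6547) (0, 0) (28, 0) (28, 35.502)]  |A|=996.194
3. ⊥bis P3·P1 via (10.765,31.055): [(2.1803, 35.6428) (0, 35.6547) (0, 0) (28, 0) (28, 21.8442)]  |A|=819.8746
4. ⊥bis P3·P2 via (15.035,30.775): [(19.481, 26.397) (2.1803, 35.6428) (0, 35.6547) (0, 0) (28, 0) (28, 18.0081)]  |A|=803.5348
5. ⊥bis P3·P4 via (13.22,42.525): [(19.481, 26.397) (2.1803, 35.6428) (0, 35.6547) (0, 0) (28, 0) (28, 18.0081)]  |A|=803.5348
6. ⊥bis P3·P5 via (7.255,11.515): [(19.481, 26.397) (2.1803, 35.6428) (0, 35.6547) (0, 10.0671) (28, 15.6552) (28, 18.0081)]  |A|=443.4227
7. ⊥bis P3·P6 via (15.975,21.505): [(15.6175, 28.4617) (2.1803, 35.6428) (0, 35.6547) (0, 10.0671) (16.3947, 13.3391)]  |A|=332.793
8. ⊥bis P3·P7 via (9.195,33.005): [(15.6175, 28.4617) (4.0722, 34.6318) (0.8658, 35.65) (0, 35.6547) (0, 10.0671) (16.3947, 13.3391)]  |A|=332.1353
9. ⊥bis P3·P8 via (13.155,38.25): [(15.6175, 28.4617) (4.0722, 34.6318) (0.8658, 35.65) (0, 35.6547) (0, 10.0671) (16.3947, 13.3391)]  |A|=332.1353
10. canonical 6-gon: [(15.6175, 28.4617) (4.0722, 34.6318) (0.8658, 35.65) (0, 35.6547) (0, 10.0671) (16.3947, 13.3391)]
11. shoelace: 332.1353

Area of P3's cell: 332.1353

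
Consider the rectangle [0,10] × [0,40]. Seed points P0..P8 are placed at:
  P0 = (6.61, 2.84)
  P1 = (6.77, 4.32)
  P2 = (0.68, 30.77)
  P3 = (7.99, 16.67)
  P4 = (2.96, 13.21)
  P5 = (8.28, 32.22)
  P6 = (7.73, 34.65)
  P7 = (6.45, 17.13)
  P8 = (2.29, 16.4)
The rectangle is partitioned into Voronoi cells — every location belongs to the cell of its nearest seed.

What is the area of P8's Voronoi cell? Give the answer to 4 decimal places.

1. box [0,10]×[0,40]: [(0, 0) (10, 0) (10, 40) (0, 40)]
2. ⊥bis P8·P0 via (4.45,9.62): [(0, 8.2023) (10, 11.3881) (10, 40) (0, 40)]  |A|=302.0478
3. ⊥bis P8·P1 via (4.53,10.36): [(0, 8.68) (10, 12.3886) (10, 40) (0, 40)]  |A|=294.657
4. ⊥bis P8·P2 via (1.485,23.585): [(0, 23.4186) (0, 8.68) (10, 12.3886) (10, 24.539)]  |A|=134.4451
5. ⊥bis P8·P3 via (5.14,16.535): [(4.7885, 23.9551) (0, 23.4186) (0, 8.68) (5.4169, 10.6889)]  |A|=71.8503
6. ⊥bis P8·P4 via (2.625,14.805): [(5.1964, 15.3451) (4.7885, 23.9551) (0, 23.4186) (0, 14.2537)]  |A|=44.5363
7. ⊥bis P8·P5 via (5.285,24.31): [(5.1964, 15.3451) (4.7885, 23.9551) (0, 23.4186) (0, 14.2537)]  |A|=44.5363
8. ⊥bis P8·P6 via (5.01,25.525): [(5.1964, 15.3451) (4.7885, 23.9551) (0, 23.4186) (0, 14.2537)]  |A|=44.5363
9. ⊥bis P8·P7 via (4.37,16.765): [(4.6397, 15.2281) (3.1407, 23.7705) (0, 23.4186) (0, 14.2537)]  |A|=34.9394
10. canonical 4-gon: [(4.6397, 15.2281) (3.1407, 23.7705) (0, 23.4186) (0, 14.2537)]
11. shoelace: 34.9394

Area of P8's cell: 34.9394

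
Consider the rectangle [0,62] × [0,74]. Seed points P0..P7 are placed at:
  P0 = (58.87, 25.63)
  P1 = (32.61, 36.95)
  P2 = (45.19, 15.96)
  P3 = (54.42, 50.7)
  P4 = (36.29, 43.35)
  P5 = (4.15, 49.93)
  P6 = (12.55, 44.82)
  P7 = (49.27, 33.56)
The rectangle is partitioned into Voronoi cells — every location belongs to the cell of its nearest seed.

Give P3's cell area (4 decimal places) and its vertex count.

Area of P3's cell: 685.1345 (5 vertices)

1. box [0,62]×[0,74]: [(0, 0) (62, 0) (62, 74) (0, 74)]
2. ⊥bis P3·P0 via (56.645,38.165): [(0, 28.1103) (62, 39.1155) (62, 74) (0, 74)]  |A|=2503.998
3. ⊥bis P3·P1 via (43.515,43.825): [(48.0456, 36.6386) (62, 39.1155) (62, 74) (24.4913, 74)]  |A|=944.0838
4. ⊥bis P3·P2 via (49.805,33.33): [(48.0456, 36.6386) (62, 39.1155) (62, 74) (24.4913, 74)]  |A|=944.0838
5. ⊥bis P3·P4 via (45.355,47.025): [(49.4637, 36.8903) (62, 39.1155) (62, 74) (34.4192, 74)]  |A|=730.4196
6. ⊥bis P3·P5 via (29.285,50.315): [(49.4637, 36.8903) (62, 39.1155) (62, 74) (34.4192, 74)]  |A|=730.4196
7. ⊥bis P3·P6 via (33.485,47.76): [(49.4637, 36.8903) (62, 39.1155) (62, 74) (34.4192, 74)]  |A|=730.4196
8. ⊥bis P3·P7 via (51.845,42.13): [(46.7145, 43.6715) (61.9231, 39.1019) (62, 39.1155) (62, 74) (34.4192, 74)]  |A|=685.1345
9. canonical 5-gon: [(46.7145, 43.6715) (61.9231, 39.1019) (62, 39.1155) (62, 74) (34.4192, 74)]
10. shoelace: 685.1345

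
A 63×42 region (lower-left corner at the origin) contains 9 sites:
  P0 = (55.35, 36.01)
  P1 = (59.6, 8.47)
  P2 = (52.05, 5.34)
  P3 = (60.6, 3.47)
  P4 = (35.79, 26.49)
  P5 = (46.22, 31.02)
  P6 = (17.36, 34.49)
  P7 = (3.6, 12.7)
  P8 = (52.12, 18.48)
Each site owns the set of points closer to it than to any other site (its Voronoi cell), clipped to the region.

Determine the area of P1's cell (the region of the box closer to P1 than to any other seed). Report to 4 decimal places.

Area of P1's cell: 80.0454

1. box [0,63]×[0,42]: [(0, 0) (63, 0) (63, 42) (0, 42)]
2. ⊥bis P1·P0 via (57.475,22.24): [(0, 13.3704) (0, 0) (63, 0) (63, 23.0926)]  |A|=1148.5853
3. ⊥bis P1·P2 via (55.825,6.905): [(49.9491, 21.0786) (58.6876, 0) (63, 0) (63, 23.0926)]  |A|=196.1398
4. ⊥bis P1·P3 via (60.1,5.97): [(49.9491, 21.0786) (56.5103, 5.2521) (63, 6.55) (63, 23.0926)]  |A|=163.5615
5. ⊥bis P1·P4 via (47.695,17.48): [(50.4806, 21.1606) (50.1152, 20.6778) (56.5103, 5.2521) (63, 6.55) (63, 23.0926)]  |A|=163.4482
6. ⊥bis P1·P5 via (52.91,19.745): [(56.9884, 22.1649) (50.9773, 18.5983) (56.5103, 5.2521) (63, 6.55) (63, 23.0926)]  |A|=154.273
7. ⊥bis P1·P6 via (38.48,21.48): [(56.9884, 22.1649) (50.9773, 18.5983) (56.5103, 5.2521) (63, 6.55) (63, 23.0926)]  |A|=154.273
8. ⊥bis P1·P7 via (31.6,10.585): [(56.9884, 22.1649) (50.9773, 18.5983) (56.5103, 5.2521) (63, 6.55) (63, 23.0926)]  |A|=154.273
9. ⊥bis P1·P8 via (55.86,13.475): [(53.7538, 11.9011) (56.5103, 5.2521) (63, 6.55) (63, 18.8104)]  |A|=80.0454
10. canonical 4-gon: [(53.7538, 11.9011) (56.5103, 5.2521) (63, 6.55) (63, 18.8104)]
11. shoelace: 80.0454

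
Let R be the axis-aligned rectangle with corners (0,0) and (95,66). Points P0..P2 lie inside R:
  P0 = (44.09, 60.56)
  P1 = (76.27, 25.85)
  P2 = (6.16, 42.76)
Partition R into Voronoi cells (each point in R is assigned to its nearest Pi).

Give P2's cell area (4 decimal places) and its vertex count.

1. box [0,95]×[0,66]: [(0, 0) (95, 0) (95, 66) (0, 66)]
2. ⊥bis P2·P0 via (25.125,51.66): [(0, 0) (49.3683, 0) (18.3954, 66) (0, 66)]  |A|=2236.2033
3. ⊥bis P2·P1 via (41.215,34.305): [(0, 0) (32.9409, 0) (38.5177, 23.1216) (18.3954, 66) (0, 66)]  |A|=2046.2893
4. canonical 5-gon: [(0, 0) (32.9409, 0) (38.5177, 23.1216) (18.3954, 66) (0, 66)]
5. shoelace: 2046.2893

Area of P2's cell: 2046.2893 (5 vertices)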